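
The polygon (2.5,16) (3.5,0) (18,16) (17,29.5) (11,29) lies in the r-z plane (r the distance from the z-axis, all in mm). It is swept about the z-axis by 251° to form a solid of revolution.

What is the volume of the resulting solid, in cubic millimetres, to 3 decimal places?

Profile (r,z), 5 vertices: (2.5,16) (3.5,0) (18,16) (17,29.5) (11,29)
edge 0: (2.5,16)→(3.5,0)  cross = 2.5·0 − 3.5·16 = -56.0000; (r_i+r_j)·cross = 6·-56.0000 = -336.0000
edge 1: (3.5,0)→(18,16)  cross = 3.5·16 − 18·0 = 56.0000; (r_i+r_j)·cross = 21.5·56.0000 = 1204.0000
edge 2: (18,16)→(17,29.5)  cross = 18·29.5 − 17·16 = 259.0000; (r_i+r_j)·cross = 35·259.0000 = 9065.0000
edge 3: (17,29.5)→(11,29)  cross = 17·29 − 11·29.5 = 168.5000; (r_i+r_j)·cross = 28·168.5000 = 4718.0000
edge 4: (11,29)→(2.5,16)  cross = 11·16 − 2.5·29 = 103.5000; (r_i+r_j)·cross = 13.5·103.5000 = 1397.2500
Σcross = 531.0000 → A = |Σcross|/2 = 265.5000 mm²
Σ(r_i+r_j)·cross = 16048.2500 → first moment M = |Σ|/6 = 2674.7083
R_c = M/A = 2674.7083/265.5000 = 10.0742 mm
θ = 251° = 4.380776 rad
V = θ·R_c·A = 4.380776·10.0742·265.5000 = 11717.299 mm³

Volume = 11717.299 mm³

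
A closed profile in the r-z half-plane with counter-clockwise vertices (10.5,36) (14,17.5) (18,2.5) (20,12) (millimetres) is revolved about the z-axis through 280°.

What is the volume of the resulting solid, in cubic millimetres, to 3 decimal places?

Profile (r,z), 4 vertices: (10.5,36) (14,17.5) (18,2.5) (20,12)
edge 0: (10.5,36)→(14,17.5)  cross = 10.5·17.5 − 14·36 = -320.2500; (r_i+r_j)·cross = 24.5·-320.2500 = -7846.1250
edge 1: (14,17.5)→(18,2.5)  cross = 14·2.5 − 18·17.5 = -280.0000; (r_i+r_j)·cross = 32·-280.0000 = -8960.0000
edge 2: (18,2.5)→(20,12)  cross = 18·12 − 20·2.5 = 166.0000; (r_i+r_j)·cross = 38·166.0000 = 6308.0000
edge 3: (20,12)→(10.5,36)  cross = 20·36 − 10.5·12 = 594.0000; (r_i+r_j)·cross = 30.5·594.0000 = 18117.0000
Σcross = 159.7500 → A = |Σcross|/2 = 79.8750 mm²
Σ(r_i+r_j)·cross = 7618.8750 → first moment M = |Σ|/6 = 1269.8125
R_c = M/A = 1269.8125/79.8750 = 15.8975 mm
θ = 280° = 4.886922 rad
V = θ·R_c·A = 4.886922·15.8975·79.8750 = 6205.475 mm³

Volume = 6205.475 mm³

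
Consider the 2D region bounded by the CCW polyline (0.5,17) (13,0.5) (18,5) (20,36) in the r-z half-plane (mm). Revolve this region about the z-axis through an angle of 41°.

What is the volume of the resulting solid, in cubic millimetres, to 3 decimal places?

Volume = 3122.440 mm³

Profile (r,z), 4 vertices: (0.5,17) (13,0.5) (18,5) (20,36)
edge 0: (0.5,17)→(13,0.5)  cross = 0.5·0.5 − 13·17 = -220.7500; (r_i+r_j)·cross = 13.5·-220.7500 = -2980.1250
edge 1: (13,0.5)→(18,5)  cross = 13·5 − 18·0.5 = 56.0000; (r_i+r_j)·cross = 31·56.0000 = 1736.0000
edge 2: (18,5)→(20,36)  cross = 18·36 − 20·5 = 548.0000; (r_i+r_j)·cross = 38·548.0000 = 20824.0000
edge 3: (20,36)→(0.5,17)  cross = 20·17 − 0.5·36 = 322.0000; (r_i+r_j)·cross = 20.5·322.0000 = 6601.0000
Σcross = 705.2500 → A = |Σcross|/2 = 352.6250 mm²
Σ(r_i+r_j)·cross = 26180.8750 → first moment M = |Σ|/6 = 4363.4792
R_c = M/A = 4363.4792/352.6250 = 12.3743 mm
θ = 41° = 0.715585 rad
V = θ·R_c·A = 0.715585·12.3743·352.6250 = 3122.440 mm³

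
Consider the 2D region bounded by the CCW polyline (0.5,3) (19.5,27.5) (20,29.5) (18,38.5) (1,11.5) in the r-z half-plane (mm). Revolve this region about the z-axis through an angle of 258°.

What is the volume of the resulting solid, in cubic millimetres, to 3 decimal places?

Volume = 9292.399 mm³

Profile (r,z), 5 vertices: (0.5,3) (19.5,27.5) (20,29.5) (18,38.5) (1,11.5)
edge 0: (0.5,3)→(19.5,27.5)  cross = 0.5·27.5 − 19.5·3 = -44.7500; (r_i+r_j)·cross = 20·-44.7500 = -895.0000
edge 1: (19.5,27.5)→(20,29.5)  cross = 19.5·29.5 − 20·27.5 = 25.2500; (r_i+r_j)·cross = 39.5·25.2500 = 997.3750
edge 2: (20,29.5)→(18,38.5)  cross = 20·38.5 − 18·29.5 = 239.0000; (r_i+r_j)·cross = 38·239.0000 = 9082.0000
edge 3: (18,38.5)→(1,11.5)  cross = 18·11.5 − 1·38.5 = 168.5000; (r_i+r_j)·cross = 19·168.5000 = 3201.5000
edge 4: (1,11.5)→(0.5,3)  cross = 1·3 − 0.5·11.5 = -2.7500; (r_i+r_j)·cross = 1.5·-2.7500 = -4.1250
Σcross = 385.2500 → A = |Σcross|/2 = 192.6250 mm²
Σ(r_i+r_j)·cross = 12381.7500 → first moment M = |Σ|/6 = 2063.6250
R_c = M/A = 2063.6250/192.6250 = 10.7132 mm
θ = 258° = 4.502949 rad
V = θ·R_c·A = 4.502949·10.7132·192.6250 = 9292.399 mm³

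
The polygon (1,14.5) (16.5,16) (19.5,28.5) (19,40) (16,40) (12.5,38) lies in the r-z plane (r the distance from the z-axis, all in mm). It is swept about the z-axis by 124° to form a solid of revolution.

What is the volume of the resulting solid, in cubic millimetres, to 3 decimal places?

Profile (r,z), 6 vertices: (1,14.5) (16.5,16) (19.5,28.5) (19,40) (16,40) (12.5,38)
edge 0: (1,14.5)→(16.5,16)  cross = 1·16 − 16.5·14.5 = -223.2500; (r_i+r_j)·cross = 17.5·-223.2500 = -3906.8750
edge 1: (16.5,16)→(19.5,28.5)  cross = 16.5·28.5 − 19.5·16 = 158.2500; (r_i+r_j)·cross = 36·158.2500 = 5697.0000
edge 2: (19.5,28.5)→(19,40)  cross = 19.5·40 − 19·28.5 = 238.5000; (r_i+r_j)·cross = 38.5·238.5000 = 9182.2500
edge 3: (19,40)→(16,40)  cross = 19·40 − 16·40 = 120.0000; (r_i+r_j)·cross = 35·120.0000 = 4200.0000
edge 4: (16,40)→(12.5,38)  cross = 16·38 − 12.5·40 = 108.0000; (r_i+r_j)·cross = 28.5·108.0000 = 3078.0000
edge 5: (12.5,38)→(1,14.5)  cross = 12.5·14.5 − 1·38 = 143.2500; (r_i+r_j)·cross = 13.5·143.2500 = 1933.8750
Σcross = 544.7500 → A = |Σcross|/2 = 272.3750 mm²
Σ(r_i+r_j)·cross = 20184.2500 → first moment M = |Σ|/6 = 3364.0417
R_c = M/A = 3364.0417/272.3750 = 12.3508 mm
θ = 124° = 2.164208 rad
V = θ·R_c·A = 2.164208·12.3508·272.3750 = 7280.487 mm³

Volume = 7280.487 mm³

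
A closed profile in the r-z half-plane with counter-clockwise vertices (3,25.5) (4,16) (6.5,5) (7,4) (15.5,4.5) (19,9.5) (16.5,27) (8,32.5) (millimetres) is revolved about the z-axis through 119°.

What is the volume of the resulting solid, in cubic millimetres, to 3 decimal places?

Profile (r,z), 8 vertices: (3,25.5) (4,16) (6.5,5) (7,4) (15.5,4.5) (19,9.5) (16.5,27) (8,32.5)
edge 0: (3,25.5)→(4,16)  cross = 3·16 − 4·25.5 = -54.0000; (r_i+r_j)·cross = 7·-54.0000 = -378.0000
edge 1: (4,16)→(6.5,5)  cross = 4·5 − 6.5·16 = -84.0000; (r_i+r_j)·cross = 10.5·-84.0000 = -882.0000
edge 2: (6.5,5)→(7,4)  cross = 6.5·4 − 7·5 = -9.0000; (r_i+r_j)·cross = 13.5·-9.0000 = -121.5000
edge 3: (7,4)→(15.5,4.5)  cross = 7·4.5 − 15.5·4 = -30.5000; (r_i+r_j)·cross = 22.5·-30.5000 = -686.2500
edge 4: (15.5,4.5)→(19,9.5)  cross = 15.5·9.5 − 19·4.5 = 61.7500; (r_i+r_j)·cross = 34.5·61.7500 = 2130.3750
edge 5: (19,9.5)→(16.5,27)  cross = 19·27 − 16.5·9.5 = 356.2500; (r_i+r_j)·cross = 35.5·356.2500 = 12646.8750
edge 6: (16.5,27)→(8,32.5)  cross = 16.5·32.5 − 8·27 = 320.2500; (r_i+r_j)·cross = 24.5·320.2500 = 7846.1250
edge 7: (8,32.5)→(3,25.5)  cross = 8·25.5 − 3·32.5 = 106.5000; (r_i+r_j)·cross = 11·106.5000 = 1171.5000
Σcross = 667.2500 → A = |Σcross|/2 = 333.6250 mm²
Σ(r_i+r_j)·cross = 21727.1250 → first moment M = |Σ|/6 = 3621.1875
R_c = M/A = 3621.1875/333.6250 = 10.8541 mm
θ = 119° = 2.076942 rad
V = θ·R_c·A = 2.076942·10.8541·333.6250 = 7520.996 mm³

Volume = 7520.996 mm³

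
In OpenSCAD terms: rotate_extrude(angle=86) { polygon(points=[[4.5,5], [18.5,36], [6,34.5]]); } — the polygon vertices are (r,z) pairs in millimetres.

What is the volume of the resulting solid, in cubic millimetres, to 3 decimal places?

Volume = 2658.867 mm³

Profile (r,z), 3 vertices: (4.5,5) (18.5,36) (6,34.5)
edge 0: (4.5,5)→(18.5,36)  cross = 4.5·36 − 18.5·5 = 69.5000; (r_i+r_j)·cross = 23·69.5000 = 1598.5000
edge 1: (18.5,36)→(6,34.5)  cross = 18.5·34.5 − 6·36 = 422.2500; (r_i+r_j)·cross = 24.5·422.2500 = 10345.1250
edge 2: (6,34.5)→(4.5,5)  cross = 6·5 − 4.5·34.5 = -125.2500; (r_i+r_j)·cross = 10.5·-125.2500 = -1315.1250
Σcross = 366.5000 → A = |Σcross|/2 = 183.2500 mm²
Σ(r_i+r_j)·cross = 10628.5000 → first moment M = |Σ|/6 = 1771.4167
R_c = M/A = 1771.4167/183.2500 = 9.6667 mm
θ = 86° = 1.500983 rad
V = θ·R_c·A = 1.500983·9.6667·183.2500 = 2658.867 mm³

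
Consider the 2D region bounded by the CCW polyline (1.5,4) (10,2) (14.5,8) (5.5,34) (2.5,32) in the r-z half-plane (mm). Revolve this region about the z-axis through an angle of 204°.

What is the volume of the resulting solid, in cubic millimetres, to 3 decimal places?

Profile (r,z), 5 vertices: (1.5,4) (10,2) (14.5,8) (5.5,34) (2.5,32)
edge 0: (1.5,4)→(10,2)  cross = 1.5·2 − 10·4 = -37.0000; (r_i+r_j)·cross = 11.5·-37.0000 = -425.5000
edge 1: (10,2)→(14.5,8)  cross = 10·8 − 14.5·2 = 51.0000; (r_i+r_j)·cross = 24.5·51.0000 = 1249.5000
edge 2: (14.5,8)→(5.5,34)  cross = 14.5·34 − 5.5·8 = 449.0000; (r_i+r_j)·cross = 20·449.0000 = 8980.0000
edge 3: (5.5,34)→(2.5,32)  cross = 5.5·32 − 2.5·34 = 91.0000; (r_i+r_j)·cross = 8·91.0000 = 728.0000
edge 4: (2.5,32)→(1.5,4)  cross = 2.5·4 − 1.5·32 = -38.0000; (r_i+r_j)·cross = 4·-38.0000 = -152.0000
Σcross = 516.0000 → A = |Σcross|/2 = 258.0000 mm²
Σ(r_i+r_j)·cross = 10380.0000 → first moment M = |Σ|/6 = 1730.0000
R_c = M/A = 1730.0000/258.0000 = 6.7054 mm
θ = 204° = 3.560472 rad
V = θ·R_c·A = 3.560472·6.7054·258.0000 = 6159.616 mm³

Volume = 6159.616 mm³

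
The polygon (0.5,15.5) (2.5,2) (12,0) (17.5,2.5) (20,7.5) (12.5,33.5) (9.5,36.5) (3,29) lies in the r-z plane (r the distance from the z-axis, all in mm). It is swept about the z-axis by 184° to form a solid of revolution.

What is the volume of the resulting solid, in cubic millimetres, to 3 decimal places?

Profile (r,z), 8 vertices: (0.5,15.5) (2.5,2) (12,0) (17.5,2.5) (20,7.5) (12.5,33.5) (9.5,36.5) (3,29)
edge 0: (0.5,15.5)→(2.5,2)  cross = 0.5·2 − 2.5·15.5 = -37.7500; (r_i+r_j)·cross = 3·-37.7500 = -113.2500
edge 1: (2.5,2)→(12,0)  cross = 2.5·0 − 12·2 = -24.0000; (r_i+r_j)·cross = 14.5·-24.0000 = -348.0000
edge 2: (12,0)→(17.5,2.5)  cross = 12·2.5 − 17.5·0 = 30.0000; (r_i+r_j)·cross = 29.5·30.0000 = 885.0000
edge 3: (17.5,2.5)→(20,7.5)  cross = 17.5·7.5 − 20·2.5 = 81.2500; (r_i+r_j)·cross = 37.5·81.2500 = 3046.8750
edge 4: (20,7.5)→(12.5,33.5)  cross = 20·33.5 − 12.5·7.5 = 576.2500; (r_i+r_j)·cross = 32.5·576.2500 = 18728.1250
edge 5: (12.5,33.5)→(9.5,36.5)  cross = 12.5·36.5 − 9.5·33.5 = 138.0000; (r_i+r_j)·cross = 22·138.0000 = 3036.0000
edge 6: (9.5,36.5)→(3,29)  cross = 9.5·29 − 3·36.5 = 166.0000; (r_i+r_j)·cross = 12.5·166.0000 = 2075.0000
edge 7: (3,29)→(0.5,15.5)  cross = 3·15.5 − 0.5·29 = 32.0000; (r_i+r_j)·cross = 3.5·32.0000 = 112.0000
Σcross = 961.7500 → A = |Σcross|/2 = 480.8750 mm²
Σ(r_i+r_j)·cross = 27421.7500 → first moment M = |Σ|/6 = 4570.2917
R_c = M/A = 4570.2917/480.8750 = 9.5041 mm
θ = 184° = 3.211406 rad
V = θ·R_c·A = 3.211406·9.5041·480.8750 = 14677.061 mm³

Volume = 14677.061 mm³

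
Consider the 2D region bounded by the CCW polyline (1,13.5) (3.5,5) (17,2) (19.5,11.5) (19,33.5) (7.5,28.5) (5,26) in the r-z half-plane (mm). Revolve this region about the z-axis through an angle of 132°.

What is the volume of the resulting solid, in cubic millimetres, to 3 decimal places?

Profile (r,z), 7 vertices: (1,13.5) (3.5,5) (17,2) (19.5,11.5) (19,33.5) (7.5,28.5) (5,26)
edge 0: (1,13.5)→(3.5,5)  cross = 1·5 − 3.5·13.5 = -42.2500; (r_i+r_j)·cross = 4.5·-42.2500 = -190.1250
edge 1: (3.5,5)→(17,2)  cross = 3.5·2 − 17·5 = -78.0000; (r_i+r_j)·cross = 20.5·-78.0000 = -1599.0000
edge 2: (17,2)→(19.5,11.5)  cross = 17·11.5 − 19.5·2 = 156.5000; (r_i+r_j)·cross = 36.5·156.5000 = 5712.2500
edge 3: (19.5,11.5)→(19,33.5)  cross = 19.5·33.5 − 19·11.5 = 434.7500; (r_i+r_j)·cross = 38.5·434.7500 = 16737.8750
edge 4: (19,33.5)→(7.5,28.5)  cross = 19·28.5 − 7.5·33.5 = 290.2500; (r_i+r_j)·cross = 26.5·290.2500 = 7691.6250
edge 5: (7.5,28.5)→(5,26)  cross = 7.5·26 − 5·28.5 = 52.5000; (r_i+r_j)·cross = 12.5·52.5000 = 656.2500
edge 6: (5,26)→(1,13.5)  cross = 5·13.5 − 1·26 = 41.5000; (r_i+r_j)·cross = 6·41.5000 = 249.0000
Σcross = 855.2500 → A = |Σcross|/2 = 427.6250 mm²
Σ(r_i+r_j)·cross = 29257.8750 → first moment M = |Σ|/6 = 4876.3125
R_c = M/A = 4876.3125/427.6250 = 11.4032 mm
θ = 132° = 2.303835 rad
V = θ·R_c·A = 2.303835·11.4032·427.6250 = 11234.218 mm³

Volume = 11234.218 mm³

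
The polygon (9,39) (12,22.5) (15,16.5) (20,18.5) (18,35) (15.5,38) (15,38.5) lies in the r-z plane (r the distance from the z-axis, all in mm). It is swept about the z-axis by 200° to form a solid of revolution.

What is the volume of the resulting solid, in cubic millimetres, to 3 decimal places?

Volume = 8171.995 mm³

Profile (r,z), 7 vertices: (9,39) (12,22.5) (15,16.5) (20,18.5) (18,35) (15.5,38) (15,38.5)
edge 0: (9,39)→(12,22.5)  cross = 9·22.5 − 12·39 = -265.5000; (r_i+r_j)·cross = 21·-265.5000 = -5575.5000
edge 1: (12,22.5)→(15,16.5)  cross = 12·16.5 − 15·22.5 = -139.5000; (r_i+r_j)·cross = 27·-139.5000 = -3766.5000
edge 2: (15,16.5)→(20,18.5)  cross = 15·18.5 − 20·16.5 = -52.5000; (r_i+r_j)·cross = 35·-52.5000 = -1837.5000
edge 3: (20,18.5)→(18,35)  cross = 20·35 − 18·18.5 = 367.0000; (r_i+r_j)·cross = 38·367.0000 = 13946.0000
edge 4: (18,35)→(15.5,38)  cross = 18·38 − 15.5·35 = 141.5000; (r_i+r_j)·cross = 33.5·141.5000 = 4740.2500
edge 5: (15.5,38)→(15,38.5)  cross = 15.5·38.5 − 15·38 = 26.7500; (r_i+r_j)·cross = 30.5·26.7500 = 815.8750
edge 6: (15,38.5)→(9,39)  cross = 15·39 − 9·38.5 = 238.5000; (r_i+r_j)·cross = 24·238.5000 = 5724.0000
Σcross = 316.2500 → A = |Σcross|/2 = 158.1250 mm²
Σ(r_i+r_j)·cross = 14046.6250 → first moment M = |Σ|/6 = 2341.1042
R_c = M/A = 2341.1042/158.1250 = 14.8054 mm
θ = 200° = 3.490659 rad
V = θ·R_c·A = 3.490659·14.8054·158.1250 = 8171.995 mm³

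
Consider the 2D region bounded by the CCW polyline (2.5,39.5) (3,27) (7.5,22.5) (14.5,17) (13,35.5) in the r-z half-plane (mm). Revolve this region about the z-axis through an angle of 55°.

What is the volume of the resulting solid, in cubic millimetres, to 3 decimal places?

Profile (r,z), 5 vertices: (2.5,39.5) (3,27) (7.5,22.5) (14.5,17) (13,35.5)
edge 0: (2.5,39.5)→(3,27)  cross = 2.5·27 − 3·39.5 = -51.0000; (r_i+r_j)·cross = 5.5·-51.0000 = -280.5000
edge 1: (3,27)→(7.5,22.5)  cross = 3·22.5 − 7.5·27 = -135.0000; (r_i+r_j)·cross = 10.5·-135.0000 = -1417.5000
edge 2: (7.5,22.5)→(14.5,17)  cross = 7.5·17 − 14.5·22.5 = -198.7500; (r_i+r_j)·cross = 22·-198.7500 = -4372.5000
edge 3: (14.5,17)→(13,35.5)  cross = 14.5·35.5 − 13·17 = 293.7500; (r_i+r_j)·cross = 27.5·293.7500 = 8078.1250
edge 4: (13,35.5)→(2.5,39.5)  cross = 13·39.5 − 2.5·35.5 = 424.7500; (r_i+r_j)·cross = 15.5·424.7500 = 6583.6250
Σcross = 333.7500 → A = |Σcross|/2 = 166.8750 mm²
Σ(r_i+r_j)·cross = 8591.2500 → first moment M = |Σ|/6 = 1431.8750
R_c = M/A = 1431.8750/166.8750 = 8.5805 mm
θ = 55° = 0.959931 rad
V = θ·R_c·A = 0.959931·8.5805·166.8750 = 1374.501 mm³

Volume = 1374.501 mm³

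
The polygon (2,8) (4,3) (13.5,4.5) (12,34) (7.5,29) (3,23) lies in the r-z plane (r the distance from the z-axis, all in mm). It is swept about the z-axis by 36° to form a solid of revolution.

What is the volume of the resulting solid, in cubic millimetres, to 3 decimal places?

Profile (r,z), 6 vertices: (2,8) (4,3) (13.5,4.5) (12,34) (7.5,29) (3,23)
edge 0: (2,8)→(4,3)  cross = 2·3 − 4·8 = -26.0000; (r_i+r_j)·cross = 6·-26.0000 = -156.0000
edge 1: (4,3)→(13.5,4.5)  cross = 4·4.5 − 13.5·3 = -22.5000; (r_i+r_j)·cross = 17.5·-22.5000 = -393.7500
edge 2: (13.5,4.5)→(12,34)  cross = 13.5·34 − 12·4.5 = 405.0000; (r_i+r_j)·cross = 25.5·405.0000 = 10327.5000
edge 3: (12,34)→(7.5,29)  cross = 12·29 − 7.5·34 = 93.0000; (r_i+r_j)·cross = 19.5·93.0000 = 1813.5000
edge 4: (7.5,29)→(3,23)  cross = 7.5·23 − 3·29 = 85.5000; (r_i+r_j)·cross = 10.5·85.5000 = 897.7500
edge 5: (3,23)→(2,8)  cross = 3·8 − 2·23 = -22.0000; (r_i+r_j)·cross = 5·-22.0000 = -110.0000
Σcross = 513.0000 → A = |Σcross|/2 = 256.5000 mm²
Σ(r_i+r_j)·cross = 12379.0000 → first moment M = |Σ|/6 = 2063.1667
R_c = M/A = 2063.1667/256.5000 = 8.0435 mm
θ = 36° = 0.628319 rad
V = θ·R_c·A = 0.628319·8.0435·256.5000 = 1296.326 mm³

Volume = 1296.326 mm³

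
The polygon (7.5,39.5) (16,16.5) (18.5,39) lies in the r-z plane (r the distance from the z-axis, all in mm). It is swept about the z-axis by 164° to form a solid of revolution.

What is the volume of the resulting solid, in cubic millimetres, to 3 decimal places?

Profile (r,z), 3 vertices: (7.5,39.5) (16,16.5) (18.5,39)
edge 0: (7.5,39.5)→(16,16.5)  cross = 7.5·16.5 − 16·39.5 = -508.2500; (r_i+r_j)·cross = 23.5·-508.2500 = -11943.8750
edge 1: (16,16.5)→(18.5,39)  cross = 16·39 − 18.5·16.5 = 318.7500; (r_i+r_j)·cross = 34.5·318.7500 = 10996.8750
edge 2: (18.5,39)→(7.5,39.5)  cross = 18.5·39.5 − 7.5·39 = 438.2500; (r_i+r_j)·cross = 26·438.2500 = 11394.5000
Σcross = 248.7500 → A = |Σcross|/2 = 124.3750 mm²
Σ(r_i+r_j)·cross = 10447.5000 → first moment M = |Σ|/6 = 1741.2500
R_c = M/A = 1741.2500/124.3750 = 14.0000 mm
θ = 164° = 2.862340 rad
V = θ·R_c·A = 2.862340·14.0000·124.3750 = 4984.049 mm³

Volume = 4984.049 mm³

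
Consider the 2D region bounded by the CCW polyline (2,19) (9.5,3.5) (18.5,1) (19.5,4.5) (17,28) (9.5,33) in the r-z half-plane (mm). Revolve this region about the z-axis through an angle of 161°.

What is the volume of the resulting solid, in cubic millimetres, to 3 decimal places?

Profile (r,z), 6 vertices: (2,19) (9.5,3.5) (18.5,1) (19.5,4.5) (17,28) (9.5,33)
edge 0: (2,19)→(9.5,3.5)  cross = 2·3.5 − 9.5·19 = -173.5000; (r_i+r_j)·cross = 11.5·-173.5000 = -1995.2500
edge 1: (9.5,3.5)→(18.5,1)  cross = 9.5·1 − 18.5·3.5 = -55.2500; (r_i+r_j)·cross = 28·-55.2500 = -1547.0000
edge 2: (18.5,1)→(19.5,4.5)  cross = 18.5·4.5 − 19.5·1 = 63.7500; (r_i+r_j)·cross = 38·63.7500 = 2422.5000
edge 3: (19.5,4.5)→(17,28)  cross = 19.5·28 − 17·4.5 = 469.5000; (r_i+r_j)·cross = 36.5·469.5000 = 17136.7500
edge 4: (17,28)→(9.5,33)  cross = 17·33 − 9.5·28 = 295.0000; (r_i+r_j)·cross = 26.5·295.0000 = 7817.5000
edge 5: (9.5,33)→(2,19)  cross = 9.5·19 − 2·33 = 114.5000; (r_i+r_j)·cross = 11.5·114.5000 = 1316.7500
Σcross = 714.0000 → A = |Σcross|/2 = 357.0000 mm²
Σ(r_i+r_j)·cross = 25151.2500 → first moment M = |Σ|/6 = 4191.8750
R_c = M/A = 4191.8750/357.0000 = 11.7419 mm
θ = 161° = 2.809980 rad
V = θ·R_c·A = 2.809980·11.7419·357.0000 = 11779.085 mm³

Volume = 11779.085 mm³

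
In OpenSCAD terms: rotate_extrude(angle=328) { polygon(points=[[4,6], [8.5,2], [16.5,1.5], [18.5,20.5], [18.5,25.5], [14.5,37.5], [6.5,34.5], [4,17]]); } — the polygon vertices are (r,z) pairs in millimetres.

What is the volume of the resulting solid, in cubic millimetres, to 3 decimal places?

Profile (r,z), 8 vertices: (4,6) (8.5,2) (16.5,1.5) (18.5,20.5) (18.5,25.5) (14.5,37.5) (6.5,34.5) (4,17)
edge 0: (4,6)→(8.5,2)  cross = 4·2 − 8.5·6 = -43.0000; (r_i+r_j)·cross = 12.5·-43.0000 = -537.5000
edge 1: (8.5,2)→(16.5,1.5)  cross = 8.5·1.5 − 16.5·2 = -20.2500; (r_i+r_j)·cross = 25·-20.2500 = -506.2500
edge 2: (16.5,1.5)→(18.5,20.5)  cross = 16.5·20.5 − 18.5·1.5 = 310.5000; (r_i+r_j)·cross = 35·310.5000 = 10867.5000
edge 3: (18.5,20.5)→(18.5,25.5)  cross = 18.5·25.5 − 18.5·20.5 = 92.5000; (r_i+r_j)·cross = 37·92.5000 = 3422.5000
edge 4: (18.5,25.5)→(14.5,37.5)  cross = 18.5·37.5 − 14.5·25.5 = 324.0000; (r_i+r_j)·cross = 33·324.0000 = 10692.0000
edge 5: (14.5,37.5)→(6.5,34.5)  cross = 14.5·34.5 − 6.5·37.5 = 256.5000; (r_i+r_j)·cross = 21·256.5000 = 5386.5000
edge 6: (6.5,34.5)→(4,17)  cross = 6.5·17 − 4·34.5 = -27.5000; (r_i+r_j)·cross = 10.5·-27.5000 = -288.7500
edge 7: (4,17)→(4,6)  cross = 4·6 − 4·17 = -44.0000; (r_i+r_j)·cross = 8·-44.0000 = -352.0000
Σcross = 848.7500 → A = |Σcross|/2 = 424.3750 mm²
Σ(r_i+r_j)·cross = 28684.0000 → first moment M = |Σ|/6 = 4780.6667
R_c = M/A = 4780.6667/424.3750 = 11.2652 mm
θ = 328° = 5.724680 rad
V = θ·R_c·A = 5.724680·11.2652·424.3750 = 27367.787 mm³

Volume = 27367.787 mm³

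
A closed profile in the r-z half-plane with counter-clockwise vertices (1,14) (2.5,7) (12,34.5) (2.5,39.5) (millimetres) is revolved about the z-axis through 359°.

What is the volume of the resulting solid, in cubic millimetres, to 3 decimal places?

Profile (r,z), 4 vertices: (1,14) (2.5,7) (12,34.5) (2.5,39.5)
edge 0: (1,14)→(2.5,7)  cross = 1·7 − 2.5·14 = -28.0000; (r_i+r_j)·cross = 3.5·-28.0000 = -98.0000
edge 1: (2.5,7)→(12,34.5)  cross = 2.5·34.5 − 12·7 = 2.2500; (r_i+r_j)·cross = 14.5·2.2500 = 32.6250
edge 2: (12,34.5)→(2.5,39.5)  cross = 12·39.5 − 2.5·34.5 = 387.7500; (r_i+r_j)·cross = 14.5·387.7500 = 5622.3750
edge 3: (2.5,39.5)→(1,14)  cross = 2.5·14 − 1·39.5 = -4.5000; (r_i+r_j)·cross = 3.5·-4.5000 = -15.7500
Σcross = 357.5000 → A = |Σcross|/2 = 178.7500 mm²
Σ(r_i+r_j)·cross = 5541.2500 → first moment M = |Σ|/6 = 923.5417
R_c = M/A = 923.5417/178.7500 = 5.1667 mm
θ = 359° = 6.265732 rad
V = θ·R_c·A = 6.265732·5.1667·178.7500 = 5786.665 mm³

Volume = 5786.665 mm³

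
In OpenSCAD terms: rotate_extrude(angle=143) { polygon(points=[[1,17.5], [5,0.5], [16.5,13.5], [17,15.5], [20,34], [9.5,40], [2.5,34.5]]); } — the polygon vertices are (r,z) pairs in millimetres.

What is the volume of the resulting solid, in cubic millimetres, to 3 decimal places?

Profile (r,z), 7 vertices: (1,17.5) (5,0.5) (16.5,13.5) (17,15.5) (20,34) (9.5,40) (2.5,34.5)
edge 0: (1,17.5)→(5,0.5)  cross = 1·0.5 − 5·17.5 = -87.0000; (r_i+r_j)·cross = 6·-87.0000 = -522.0000
edge 1: (5,0.5)→(16.5,13.5)  cross = 5·13.5 − 16.5·0.5 = 59.2500; (r_i+r_j)·cross = 21.5·59.2500 = 1273.8750
edge 2: (16.5,13.5)→(17,15.5)  cross = 16.5·15.5 − 17·13.5 = 26.2500; (r_i+r_j)·cross = 33.5·26.2500 = 879.3750
edge 3: (17,15.5)→(20,34)  cross = 17·34 − 20·15.5 = 268.0000; (r_i+r_j)·cross = 37·268.0000 = 9916.0000
edge 4: (20,34)→(9.5,40)  cross = 20·40 − 9.5·34 = 477.0000; (r_i+r_j)·cross = 29.5·477.0000 = 14071.5000
edge 5: (9.5,40)→(2.5,34.5)  cross = 9.5·34.5 − 2.5·40 = 227.7500; (r_i+r_j)·cross = 12·227.7500 = 2733.0000
edge 6: (2.5,34.5)→(1,17.5)  cross = 2.5·17.5 − 1·34.5 = 9.2500; (r_i+r_j)·cross = 3.5·9.2500 = 32.3750
Σcross = 980.5000 → A = |Σcross|/2 = 490.2500 mm²
Σ(r_i+r_j)·cross = 28384.1250 → first moment M = |Σ|/6 = 4730.6875
R_c = M/A = 4730.6875/490.2500 = 9.6495 mm
θ = 143° = 2.495821 rad
V = θ·R_c·A = 2.495821·9.6495·490.2500 = 11806.948 mm³

Volume = 11806.948 mm³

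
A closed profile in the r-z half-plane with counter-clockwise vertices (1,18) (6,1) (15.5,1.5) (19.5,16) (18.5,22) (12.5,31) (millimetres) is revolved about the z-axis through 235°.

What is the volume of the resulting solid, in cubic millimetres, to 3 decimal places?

Profile (r,z), 6 vertices: (1,18) (6,1) (15.5,1.5) (19.5,16) (18.5,22) (12.5,31)
edge 0: (1,18)→(6,1)  cross = 1·1 − 6·18 = -107.0000; (r_i+r_j)·cross = 7·-107.0000 = -749.0000
edge 1: (6,1)→(15.5,1.5)  cross = 6·1.5 − 15.5·1 = -6.5000; (r_i+r_j)·cross = 21.5·-6.5000 = -139.7500
edge 2: (15.5,1.5)→(19.5,16)  cross = 15.5·16 − 19.5·1.5 = 218.7500; (r_i+r_j)·cross = 35·218.7500 = 7656.2500
edge 3: (19.5,16)→(18.5,22)  cross = 19.5·22 − 18.5·16 = 133.0000; (r_i+r_j)·cross = 38·133.0000 = 5054.0000
edge 4: (18.5,22)→(12.5,31)  cross = 18.5·31 − 12.5·22 = 298.5000; (r_i+r_j)·cross = 31·298.5000 = 9253.5000
edge 5: (12.5,31)→(1,18)  cross = 12.5·18 − 1·31 = 194.0000; (r_i+r_j)·cross = 13.5·194.0000 = 2619.0000
Σcross = 730.7500 → A = |Σcross|/2 = 365.3750 mm²
Σ(r_i+r_j)·cross = 23694.0000 → first moment M = |Σ|/6 = 3949.0000
R_c = M/A = 3949.0000/365.3750 = 10.8081 mm
θ = 235° = 4.101524 rad
V = θ·R_c·A = 4.101524·10.8081·365.3750 = 16196.917 mm³

Volume = 16196.917 mm³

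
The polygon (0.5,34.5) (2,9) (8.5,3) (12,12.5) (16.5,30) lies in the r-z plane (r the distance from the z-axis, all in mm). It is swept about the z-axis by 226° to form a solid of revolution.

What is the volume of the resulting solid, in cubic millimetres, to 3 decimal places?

Volume = 9429.029 mm³

Profile (r,z), 5 vertices: (0.5,34.5) (2,9) (8.5,3) (12,12.5) (16.5,30)
edge 0: (0.5,34.5)→(2,9)  cross = 0.5·9 − 2·34.5 = -64.5000; (r_i+r_j)·cross = 2.5·-64.5000 = -161.2500
edge 1: (2,9)→(8.5,3)  cross = 2·3 − 8.5·9 = -70.5000; (r_i+r_j)·cross = 10.5·-70.5000 = -740.2500
edge 2: (8.5,3)→(12,12.5)  cross = 8.5·12.5 − 12·3 = 70.2500; (r_i+r_j)·cross = 20.5·70.2500 = 1440.1250
edge 3: (12,12.5)→(16.5,30)  cross = 12·30 − 16.5·12.5 = 153.7500; (r_i+r_j)·cross = 28.5·153.7500 = 4381.8750
edge 4: (16.5,30)→(0.5,34.5)  cross = 16.5·34.5 − 0.5·30 = 554.2500; (r_i+r_j)·cross = 17·554.2500 = 9422.2500
Σcross = 643.2500 → A = |Σcross|/2 = 321.6250 mm²
Σ(r_i+r_j)·cross = 14342.7500 → first moment M = |Σ|/6 = 2390.4583
R_c = M/A = 2390.4583/321.6250 = 7.4324 mm
θ = 226° = 3.944444 rad
V = θ·R_c·A = 3.944444·7.4324·321.6250 = 9429.029 mm³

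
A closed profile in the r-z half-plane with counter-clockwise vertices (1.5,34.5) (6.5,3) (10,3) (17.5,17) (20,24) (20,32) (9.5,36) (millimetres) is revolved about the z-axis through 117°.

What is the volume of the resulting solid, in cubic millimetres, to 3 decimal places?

Profile (r,z), 7 vertices: (1.5,34.5) (6.5,3) (10,3) (17.5,17) (20,24) (20,32) (9.5,36)
edge 0: (1.5,34.5)→(6.5,3)  cross = 1.5·3 − 6.5·34.5 = -219.7500; (r_i+r_j)·cross = 8·-219.7500 = -1758.0000
edge 1: (6.5,3)→(10,3)  cross = 6.5·3 − 10·3 = -10.5000; (r_i+r_j)·cross = 16.5·-10.5000 = -173.2500
edge 2: (10,3)→(17.5,17)  cross = 10·17 − 17.5·3 = 117.5000; (r_i+r_j)·cross = 27.5·117.5000 = 3231.2500
edge 3: (17.5,17)→(20,24)  cross = 17.5·24 − 20·17 = 80.0000; (r_i+r_j)·cross = 37.5·80.0000 = 3000.0000
edge 4: (20,24)→(20,32)  cross = 20·32 − 20·24 = 160.0000; (r_i+r_j)·cross = 40·160.0000 = 6400.0000
edge 5: (20,32)→(9.5,36)  cross = 20·36 − 9.5·32 = 416.0000; (r_i+r_j)·cross = 29.5·416.0000 = 12272.0000
edge 6: (9.5,36)→(1.5,34.5)  cross = 9.5·34.5 − 1.5·36 = 273.7500; (r_i+r_j)·cross = 11·273.7500 = 3011.2500
Σcross = 817.0000 → A = |Σcross|/2 = 408.5000 mm²
Σ(r_i+r_j)·cross = 25983.2500 → first moment M = |Σ|/6 = 4330.5417
R_c = M/A = 4330.5417/408.5000 = 10.6011 mm
θ = 117° = 2.042035 rad
V = θ·R_c·A = 2.042035·10.6011·408.5000 = 8843.119 mm³

Volume = 8843.119 mm³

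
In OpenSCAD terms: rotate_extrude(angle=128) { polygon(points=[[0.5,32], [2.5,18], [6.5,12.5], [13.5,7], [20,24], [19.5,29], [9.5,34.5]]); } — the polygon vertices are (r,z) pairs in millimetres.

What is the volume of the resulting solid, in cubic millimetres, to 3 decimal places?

Profile (r,z), 7 vertices: (0.5,32) (2.5,18) (6.5,12.5) (13.5,7) (20,24) (19.5,29) (9.5,34.5)
edge 0: (0.5,32)→(2.5,18)  cross = 0.5·18 − 2.5·32 = -71.0000; (r_i+r_j)·cross = 3·-71.0000 = -213.0000
edge 1: (2.5,18)→(6.5,12.5)  cross = 2.5·12.5 − 6.5·18 = -85.7500; (r_i+r_j)·cross = 9·-85.7500 = -771.7500
edge 2: (6.5,12.5)→(13.5,7)  cross = 6.5·7 − 13.5·12.5 = -123.2500; (r_i+r_j)·cross = 20·-123.2500 = -2465.0000
edge 3: (13.5,7)→(20,24)  cross = 13.5·24 − 20·7 = 184.0000; (r_i+r_j)·cross = 33.5·184.0000 = 6164.0000
edge 4: (20,24)→(19.5,29)  cross = 20·29 − 19.5·24 = 112.0000; (r_i+r_j)·cross = 39.5·112.0000 = 4424.0000
edge 5: (19.5,29)→(9.5,34.5)  cross = 19.5·34.5 − 9.5·29 = 397.2500; (r_i+r_j)·cross = 29·397.2500 = 11520.2500
edge 6: (9.5,34.5)→(0.5,32)  cross = 9.5·32 − 0.5·34.5 = 286.7500; (r_i+r_j)·cross = 10·286.7500 = 2867.5000
Σcross = 700.0000 → A = |Σcross|/2 = 350.0000 mm²
Σ(r_i+r_j)·cross = 21526.0000 → first moment M = |Σ|/6 = 3587.6667
R_c = M/A = 3587.6667/350.0000 = 10.2505 mm
θ = 128° = 2.234021 rad
V = θ·R_c·A = 2.234021·10.2505·350.0000 = 8014.924 mm³

Volume = 8014.924 mm³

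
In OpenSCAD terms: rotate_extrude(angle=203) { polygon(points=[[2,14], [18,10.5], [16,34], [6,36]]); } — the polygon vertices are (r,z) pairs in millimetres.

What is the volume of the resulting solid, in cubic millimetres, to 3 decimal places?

Volume = 11075.475 mm³

Profile (r,z), 4 vertices: (2,14) (18,10.5) (16,34) (6,36)
edge 0: (2,14)→(18,10.5)  cross = 2·10.5 − 18·14 = -231.0000; (r_i+r_j)·cross = 20·-231.0000 = -4620.0000
edge 1: (18,10.5)→(16,34)  cross = 18·34 − 16·10.5 = 444.0000; (r_i+r_j)·cross = 34·444.0000 = 15096.0000
edge 2: (16,34)→(6,36)  cross = 16·36 − 6·34 = 372.0000; (r_i+r_j)·cross = 22·372.0000 = 8184.0000
edge 3: (6,36)→(2,14)  cross = 6·14 − 2·36 = 12.0000; (r_i+r_j)·cross = 8·12.0000 = 96.0000
Σcross = 597.0000 → A = |Σcross|/2 = 298.5000 mm²
Σ(r_i+r_j)·cross = 18756.0000 → first moment M = |Σ|/6 = 3126.0000
R_c = M/A = 3126.0000/298.5000 = 10.4724 mm
θ = 203° = 3.543018 rad
V = θ·R_c·A = 3.543018·10.4724·298.5000 = 11075.475 mm³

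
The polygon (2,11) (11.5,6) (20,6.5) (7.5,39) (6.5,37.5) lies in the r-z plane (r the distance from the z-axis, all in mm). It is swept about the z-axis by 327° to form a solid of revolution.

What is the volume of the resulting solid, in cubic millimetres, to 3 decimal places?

Profile (r,z), 5 vertices: (2,11) (11.5,6) (20,6.5) (7.5,39) (6.5,37.5)
edge 0: (2,11)→(11.5,6)  cross = 2·6 − 11.5·11 = -114.5000; (r_i+r_j)·cross = 13.5·-114.5000 = -1545.7500
edge 1: (11.5,6)→(20,6.5)  cross = 11.5·6.5 − 20·6 = -45.2500; (r_i+r_j)·cross = 31.5·-45.2500 = -1425.3750
edge 2: (20,6.5)→(7.5,39)  cross = 20·39 − 7.5·6.5 = 731.2500; (r_i+r_j)·cross = 27.5·731.2500 = 20109.3750
edge 3: (7.5,39)→(6.5,37.5)  cross = 7.5·37.5 − 6.5·39 = 27.7500; (r_i+r_j)·cross = 14·27.7500 = 388.5000
edge 4: (6.5,37.5)→(2,11)  cross = 6.5·11 − 2·37.5 = -3.5000; (r_i+r_j)·cross = 8.5·-3.5000 = -29.7500
Σcross = 595.7500 → A = |Σcross|/2 = 297.8750 mm²
Σ(r_i+r_j)·cross = 17497.0000 → first moment M = |Σ|/6 = 2916.1667
R_c = M/A = 2916.1667/297.8750 = 9.7899 mm
θ = 327° = 5.707227 rad
V = θ·R_c·A = 5.707227·9.7899·297.8750 = 16643.224 mm³

Volume = 16643.224 mm³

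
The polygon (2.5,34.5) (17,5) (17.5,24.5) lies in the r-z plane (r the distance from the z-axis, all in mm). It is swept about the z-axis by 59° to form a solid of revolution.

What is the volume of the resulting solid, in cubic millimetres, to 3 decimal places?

Profile (r,z), 3 vertices: (2.5,34.5) (17,5) (17.5,24.5)
edge 0: (2.5,34.5)→(17,5)  cross = 2.5·5 − 17·34.5 = -574.0000; (r_i+r_j)·cross = 19.5·-574.0000 = -11193.0000
edge 1: (17,5)→(17.5,24.5)  cross = 17·24.5 − 17.5·5 = 329.0000; (r_i+r_j)·cross = 34.5·329.0000 = 11350.5000
edge 2: (17.5,24.5)→(2.5,34.5)  cross = 17.5·34.5 − 2.5·24.5 = 542.5000; (r_i+r_j)·cross = 20·542.5000 = 10850.0000
Σcross = 297.5000 → A = |Σcross|/2 = 148.7500 mm²
Σ(r_i+r_j)·cross = 11007.5000 → first moment M = |Σ|/6 = 1834.5833
R_c = M/A = 1834.5833/148.7500 = 12.3333 mm
θ = 59° = 1.029744 rad
V = θ·R_c·A = 1.029744·12.3333·148.7500 = 1889.152 mm³

Volume = 1889.152 mm³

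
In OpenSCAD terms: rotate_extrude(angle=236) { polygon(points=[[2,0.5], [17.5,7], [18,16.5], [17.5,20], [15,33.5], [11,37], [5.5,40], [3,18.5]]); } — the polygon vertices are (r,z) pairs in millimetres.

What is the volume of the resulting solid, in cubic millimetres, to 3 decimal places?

Volume = 17938.917 mm³

Profile (r,z), 8 vertices: (2,0.5) (17.5,7) (18,16.5) (17.5,20) (15,33.5) (11,37) (5.5,40) (3,18.5)
edge 0: (2,0.5)→(17.5,7)  cross = 2·7 − 17.5·0.5 = 5.2500; (r_i+r_j)·cross = 19.5·5.2500 = 102.3750
edge 1: (17.5,7)→(18,16.5)  cross = 17.5·16.5 − 18·7 = 162.7500; (r_i+r_j)·cross = 35.5·162.7500 = 5777.6250
edge 2: (18,16.5)→(17.5,20)  cross = 18·20 − 17.5·16.5 = 71.2500; (r_i+r_j)·cross = 35.5·71.2500 = 2529.3750
edge 3: (17.5,20)→(15,33.5)  cross = 17.5·33.5 − 15·20 = 286.2500; (r_i+r_j)·cross = 32.5·286.2500 = 9303.1250
edge 4: (15,33.5)→(11,37)  cross = 15·37 − 11·33.5 = 186.5000; (r_i+r_j)·cross = 26·186.5000 = 4849.0000
edge 5: (11,37)→(5.5,40)  cross = 11·40 − 5.5·37 = 236.5000; (r_i+r_j)·cross = 16.5·236.5000 = 3902.2500
edge 6: (5.5,40)→(3,18.5)  cross = 5.5·18.5 − 3·40 = -18.2500; (r_i+r_j)·cross = 8.5·-18.2500 = -155.1250
edge 7: (3,18.5)→(2,0.5)  cross = 3·0.5 − 2·18.5 = -35.5000; (r_i+r_j)·cross = 5·-35.5000 = -177.5000
Σcross = 894.7500 → A = |Σcross|/2 = 447.3750 mm²
Σ(r_i+r_j)·cross = 26131.1250 → first moment M = |Σ|/6 = 4355.1875
R_c = M/A = 4355.1875/447.3750 = 9.7350 mm
θ = 236° = 4.118977 rad
V = θ·R_c·A = 4.118977·9.7350·447.3750 = 17938.917 mm³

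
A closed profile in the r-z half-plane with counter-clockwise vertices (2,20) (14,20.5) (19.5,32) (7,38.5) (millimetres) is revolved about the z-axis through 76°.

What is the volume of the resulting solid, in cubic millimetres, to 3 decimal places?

Volume = 2723.258 mm³

Profile (r,z), 4 vertices: (2,20) (14,20.5) (19.5,32) (7,38.5)
edge 0: (2,20)→(14,20.5)  cross = 2·20.5 − 14·20 = -239.0000; (r_i+r_j)·cross = 16·-239.0000 = -3824.0000
edge 1: (14,20.5)→(19.5,32)  cross = 14·32 − 19.5·20.5 = 48.2500; (r_i+r_j)·cross = 33.5·48.2500 = 1616.3750
edge 2: (19.5,32)→(7,38.5)  cross = 19.5·38.5 − 7·32 = 526.7500; (r_i+r_j)·cross = 26.5·526.7500 = 13958.8750
edge 3: (7,38.5)→(2,20)  cross = 7·20 − 2·38.5 = 63.0000; (r_i+r_j)·cross = 9·63.0000 = 567.0000
Σcross = 399.0000 → A = |Σcross|/2 = 199.5000 mm²
Σ(r_i+r_j)·cross = 12318.2500 → first moment M = |Σ|/6 = 2053.0417
R_c = M/A = 2053.0417/199.5000 = 10.2909 mm
θ = 76° = 1.326450 rad
V = θ·R_c·A = 1.326450·10.2909·199.5000 = 2723.258 mm³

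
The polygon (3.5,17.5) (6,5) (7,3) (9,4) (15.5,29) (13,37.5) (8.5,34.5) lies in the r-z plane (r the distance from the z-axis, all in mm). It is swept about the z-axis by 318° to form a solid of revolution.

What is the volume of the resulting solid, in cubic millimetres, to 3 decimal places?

Profile (r,z), 7 vertices: (3.5,17.5) (6,5) (7,3) (9,4) (15.5,29) (13,37.5) (8.5,34.5)
edge 0: (3.5,17.5)→(6,5)  cross = 3.5·5 − 6·17.5 = -87.5000; (r_i+r_j)·cross = 9.5·-87.5000 = -831.2500
edge 1: (6,5)→(7,3)  cross = 6·3 − 7·5 = -17.0000; (r_i+r_j)·cross = 13·-17.0000 = -221.0000
edge 2: (7,3)→(9,4)  cross = 7·4 − 9·3 = 1.0000; (r_i+r_j)·cross = 16·1.0000 = 16.0000
edge 3: (9,4)→(15.5,29)  cross = 9·29 − 15.5·4 = 199.0000; (r_i+r_j)·cross = 24.5·199.0000 = 4875.5000
edge 4: (15.5,29)→(13,37.5)  cross = 15.5·37.5 − 13·29 = 204.2500; (r_i+r_j)·cross = 28.5·204.2500 = 5821.1250
edge 5: (13,37.5)→(8.5,34.5)  cross = 13·34.5 − 8.5·37.5 = 129.7500; (r_i+r_j)·cross = 21.5·129.7500 = 2789.6250
edge 6: (8.5,34.5)→(3.5,17.5)  cross = 8.5·17.5 − 3.5·34.5 = 28.0000; (r_i+r_j)·cross = 12·28.0000 = 336.0000
Σcross = 457.5000 → A = |Σcross|/2 = 228.7500 mm²
Σ(r_i+r_j)·cross = 12786.0000 → first moment M = |Σ|/6 = 2131.0000
R_c = M/A = 2131.0000/228.7500 = 9.3158 mm
θ = 318° = 5.550147 rad
V = θ·R_c·A = 5.550147·9.3158·228.7500 = 11827.363 mm³

Volume = 11827.363 mm³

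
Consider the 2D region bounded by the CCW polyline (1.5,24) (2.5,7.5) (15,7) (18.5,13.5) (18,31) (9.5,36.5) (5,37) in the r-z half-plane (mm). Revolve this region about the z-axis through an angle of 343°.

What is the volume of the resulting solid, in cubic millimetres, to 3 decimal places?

Profile (r,z), 7 vertices: (1.5,24) (2.5,7.5) (15,7) (18.5,13.5) (18,31) (9.5,36.5) (5,37)
edge 0: (1.5,24)→(2.5,7.5)  cross = 1.5·7.5 − 2.5·24 = -48.7500; (r_i+r_j)·cross = 4·-48.7500 = -195.0000
edge 1: (2.5,7.5)→(15,7)  cross = 2.5·7 − 15·7.5 = -95.0000; (r_i+r_j)·cross = 17.5·-95.0000 = -1662.5000
edge 2: (15,7)→(18.5,13.5)  cross = 15·13.5 − 18.5·7 = 73.0000; (r_i+r_j)·cross = 33.5·73.0000 = 2445.5000
edge 3: (18.5,13.5)→(18,31)  cross = 18.5·31 − 18·13.5 = 330.5000; (r_i+r_j)·cross = 36.5·330.5000 = 12063.2500
edge 4: (18,31)→(9.5,36.5)  cross = 18·36.5 − 9.5·31 = 362.5000; (r_i+r_j)·cross = 27.5·362.5000 = 9968.7500
edge 5: (9.5,36.5)→(5,37)  cross = 9.5·37 − 5·36.5 = 169.0000; (r_i+r_j)·cross = 14.5·169.0000 = 2450.5000
edge 6: (5,37)→(1.5,24)  cross = 5·24 − 1.5·37 = 64.5000; (r_i+r_j)·cross = 6.5·64.5000 = 419.2500
Σcross = 855.7500 → A = |Σcross|/2 = 427.8750 mm²
Σ(r_i+r_j)·cross = 25489.7500 → first moment M = |Σ|/6 = 4248.2917
R_c = M/A = 4248.2917/427.8750 = 9.9288 mm
θ = 343° = 5.986479 rad
V = θ·R_c·A = 5.986479·9.9288·427.8750 = 25432.310 mm³

Volume = 25432.310 mm³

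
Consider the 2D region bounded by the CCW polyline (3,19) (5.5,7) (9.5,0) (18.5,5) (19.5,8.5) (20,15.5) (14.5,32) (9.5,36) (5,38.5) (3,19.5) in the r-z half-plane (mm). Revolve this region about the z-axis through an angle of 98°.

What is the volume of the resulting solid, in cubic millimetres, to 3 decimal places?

Volume = 8328.511 mm³

Profile (r,z), 10 vertices: (3,19) (5.5,7) (9.5,0) (18.5,5) (19.5,8.5) (20,15.5) (14.5,32) (9.5,36) (5,38.5) (3,19.5)
edge 0: (3,19)→(5.5,7)  cross = 3·7 − 5.5·19 = -83.5000; (r_i+r_j)·cross = 8.5·-83.5000 = -709.7500
edge 1: (5.5,7)→(9.5,0)  cross = 5.5·0 − 9.5·7 = -66.5000; (r_i+r_j)·cross = 15·-66.5000 = -997.5000
edge 2: (9.5,0)→(18.5,5)  cross = 9.5·5 − 18.5·0 = 47.5000; (r_i+r_j)·cross = 28·47.5000 = 1330.0000
edge 3: (18.5,5)→(19.5,8.5)  cross = 18.5·8.5 − 19.5·5 = 59.7500; (r_i+r_j)·cross = 38·59.7500 = 2270.5000
edge 4: (19.5,8.5)→(20,15.5)  cross = 19.5·15.5 − 20·8.5 = 132.2500; (r_i+r_j)·cross = 39.5·132.2500 = 5223.8750
edge 5: (20,15.5)→(14.5,32)  cross = 20·32 − 14.5·15.5 = 415.2500; (r_i+r_j)·cross = 34.5·415.2500 = 14326.1250
edge 6: (14.5,32)→(9.5,36)  cross = 14.5·36 − 9.5·32 = 218.0000; (r_i+r_j)·cross = 24·218.0000 = 5232.0000
edge 7: (9.5,36)→(5,38.5)  cross = 9.5·38.5 − 5·36 = 185.7500; (r_i+r_j)·cross = 14.5·185.7500 = 2693.3750
edge 8: (5,38.5)→(3,19.5)  cross = 5·19.5 − 3·38.5 = -18.0000; (r_i+r_j)·cross = 8·-18.0000 = -144.0000
edge 9: (3,19.5)→(3,19)  cross = 3·19 − 3·19.5 = -1.5000; (r_i+r_j)·cross = 6·-1.5000 = -9.0000
Σcross = 889.0000 → A = |Σcross|/2 = 444.5000 mm²
Σ(r_i+r_j)·cross = 29215.6250 → first moment M = |Σ|/6 = 4869.2708
R_c = M/A = 4869.2708/444.5000 = 10.9545 mm
θ = 98° = 1.710423 rad
V = θ·R_c·A = 1.710423·10.9545·444.5000 = 8328.511 mm³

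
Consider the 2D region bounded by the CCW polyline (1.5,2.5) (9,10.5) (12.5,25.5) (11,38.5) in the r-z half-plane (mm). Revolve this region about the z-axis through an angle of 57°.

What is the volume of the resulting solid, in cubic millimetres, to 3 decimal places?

Profile (r,z), 4 vertices: (1.5,2.5) (9,10.5) (12.5,25.5) (11,38.5)
edge 0: (1.5,2.5)→(9,10.5)  cross = 1.5·10.5 − 9·2.5 = -6.7500; (r_i+r_j)·cross = 10.5·-6.7500 = -70.8750
edge 1: (9,10.5)→(12.5,25.5)  cross = 9·25.5 − 12.5·10.5 = 98.2500; (r_i+r_j)·cross = 21.5·98.2500 = 2112.3750
edge 2: (12.5,25.5)→(11,38.5)  cross = 12.5·38.5 − 11·25.5 = 200.7500; (r_i+r_j)·cross = 23.5·200.7500 = 4717.6250
edge 3: (11,38.5)→(1.5,2.5)  cross = 11·2.5 − 1.5·38.5 = -30.2500; (r_i+r_j)·cross = 12.5·-30.2500 = -378.1250
Σcross = 262.0000 → A = |Σcross|/2 = 131.0000 mm²
Σ(r_i+r_j)·cross = 6381.0000 → first moment M = |Σ|/6 = 1063.5000
R_c = M/A = 1063.5000/131.0000 = 8.1183 mm
θ = 57° = 0.994838 rad
V = θ·R_c·A = 0.994838·8.1183·131.0000 = 1058.010 mm³

Volume = 1058.010 mm³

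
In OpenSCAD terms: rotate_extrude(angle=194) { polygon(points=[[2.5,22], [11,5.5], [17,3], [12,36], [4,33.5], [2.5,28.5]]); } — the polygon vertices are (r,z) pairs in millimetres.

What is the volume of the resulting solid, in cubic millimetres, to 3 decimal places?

Profile (r,z), 6 vertices: (2.5,22) (11,5.5) (17,3) (12,36) (4,33.5) (2.5,28.5)
edge 0: (2.5,22)→(11,5.5)  cross = 2.5·5.5 − 11·22 = -228.2500; (r_i+r_j)·cross = 13.5·-228.2500 = -3081.3750
edge 1: (11,5.5)→(17,3)  cross = 11·3 − 17·5.5 = -60.5000; (r_i+r_j)·cross = 28·-60.5000 = -1694.0000
edge 2: (17,3)→(12,36)  cross = 17·36 − 12·3 = 576.0000; (r_i+r_j)·cross = 29·576.0000 = 16704.0000
edge 3: (12,36)→(4,33.5)  cross = 12·33.5 − 4·36 = 258.0000; (r_i+r_j)·cross = 16·258.0000 = 4128.0000
edge 4: (4,33.5)→(2.5,28.5)  cross = 4·28.5 − 2.5·33.5 = 30.2500; (r_i+r_j)·cross = 6.5·30.2500 = 196.6250
edge 5: (2.5,28.5)→(2.5,22)  cross = 2.5·22 − 2.5·28.5 = -16.2500; (r_i+r_j)·cross = 5·-16.2500 = -81.2500
Σcross = 559.2500 → A = |Σcross|/2 = 279.6250 mm²
Σ(r_i+r_j)·cross = 16172.0000 → first moment M = |Σ|/6 = 2695.3333
R_c = M/A = 2695.3333/279.6250 = 9.6391 mm
θ = 194° = 3.385939 rad
V = θ·R_c·A = 3.385939·9.6391·279.6250 = 9126.234 mm³

Volume = 9126.234 mm³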